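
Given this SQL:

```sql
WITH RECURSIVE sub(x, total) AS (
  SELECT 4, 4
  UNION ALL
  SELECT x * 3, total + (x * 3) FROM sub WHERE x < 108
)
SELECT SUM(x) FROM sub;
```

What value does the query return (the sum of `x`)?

160

Base: x=4, total=4.
Iteration 1: 4 < 108 holds -> x = 4 * 3 = 12, total = 4 + 12 = 16.
Iteration 2: 12 < 108 holds -> x = 12 * 3 = 36, total = 16 + 36 = 52.
Iteration 3: 36 < 108 holds -> x = 36 * 3 = 108, total = 52 + 108 = 160.
Iteration 4: 108 < 108 fails; recursion stops.
SUM(x) = 4 + 12 + 36 + 108 = 160.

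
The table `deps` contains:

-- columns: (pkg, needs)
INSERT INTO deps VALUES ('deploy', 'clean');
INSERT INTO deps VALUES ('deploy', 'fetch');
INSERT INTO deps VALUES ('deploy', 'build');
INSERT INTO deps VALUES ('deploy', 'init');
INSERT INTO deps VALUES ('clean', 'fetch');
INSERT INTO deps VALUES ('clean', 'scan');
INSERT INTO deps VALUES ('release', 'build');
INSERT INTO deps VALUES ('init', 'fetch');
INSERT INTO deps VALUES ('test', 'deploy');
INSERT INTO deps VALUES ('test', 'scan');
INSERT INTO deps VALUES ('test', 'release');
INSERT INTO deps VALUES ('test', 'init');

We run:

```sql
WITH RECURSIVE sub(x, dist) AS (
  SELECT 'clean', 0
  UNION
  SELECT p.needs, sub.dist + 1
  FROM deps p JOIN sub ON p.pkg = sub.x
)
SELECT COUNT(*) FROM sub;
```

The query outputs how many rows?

Base: (clean, dist=0).
Iteration 1: edges from {clean} -> (fetch, dist=1), (scan, dist=1).
Iteration 2: no outgoing edges from {fetch,scan}; recursion stops.
Total rows emitted: 3.

3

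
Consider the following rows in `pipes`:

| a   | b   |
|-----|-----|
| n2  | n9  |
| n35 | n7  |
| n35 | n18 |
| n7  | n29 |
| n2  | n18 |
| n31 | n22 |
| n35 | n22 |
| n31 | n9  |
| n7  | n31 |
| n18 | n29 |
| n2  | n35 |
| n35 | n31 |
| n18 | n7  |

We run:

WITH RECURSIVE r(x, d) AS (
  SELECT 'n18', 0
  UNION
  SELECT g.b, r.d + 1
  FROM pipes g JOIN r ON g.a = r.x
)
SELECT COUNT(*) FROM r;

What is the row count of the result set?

7

Base: (n18, d=0).
Iteration 1: edges from {n18} -> (n29, d=1), (n7, d=1).
Iteration 2: edges from {n29,n7} -> (n29, d=2), (n31, d=2).
Iteration 3: edges from {n29,n31} -> (n22, d=3), (n9, d=3).
Iteration 4: no outgoing edges from {n22,n9}; recursion stops.
Total rows emitted: 7.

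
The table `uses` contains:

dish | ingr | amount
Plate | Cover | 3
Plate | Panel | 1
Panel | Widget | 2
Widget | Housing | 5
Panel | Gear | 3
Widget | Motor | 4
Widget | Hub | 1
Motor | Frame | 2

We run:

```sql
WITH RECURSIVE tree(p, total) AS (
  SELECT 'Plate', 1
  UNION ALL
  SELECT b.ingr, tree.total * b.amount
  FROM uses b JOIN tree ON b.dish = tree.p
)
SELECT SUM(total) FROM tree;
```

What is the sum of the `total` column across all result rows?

46

Base: (Plate, total=1).
Iteration 1: components of {Plate} -> Cover = 1*3 = 3, Panel = 1*1 = 1.
Iteration 2: components of {Cover,Panel} -> Gear = 1*3 = 3, Widget = 1*2 = 2.
Iteration 3: components of {Gear,Widget} -> Housing = 2*5 = 10, Hub = 2*1 = 2, Motor = 2*4 = 8.
Iteration 4: components of {Housing,Hub,Motor} -> Frame = 8*2 = 16.
Iteration 5: no further components; recursion stops.
SUM(total) = 1 + 3 + 1 + 2 + 3 + 10 + 8 + 2 + 16 = 46.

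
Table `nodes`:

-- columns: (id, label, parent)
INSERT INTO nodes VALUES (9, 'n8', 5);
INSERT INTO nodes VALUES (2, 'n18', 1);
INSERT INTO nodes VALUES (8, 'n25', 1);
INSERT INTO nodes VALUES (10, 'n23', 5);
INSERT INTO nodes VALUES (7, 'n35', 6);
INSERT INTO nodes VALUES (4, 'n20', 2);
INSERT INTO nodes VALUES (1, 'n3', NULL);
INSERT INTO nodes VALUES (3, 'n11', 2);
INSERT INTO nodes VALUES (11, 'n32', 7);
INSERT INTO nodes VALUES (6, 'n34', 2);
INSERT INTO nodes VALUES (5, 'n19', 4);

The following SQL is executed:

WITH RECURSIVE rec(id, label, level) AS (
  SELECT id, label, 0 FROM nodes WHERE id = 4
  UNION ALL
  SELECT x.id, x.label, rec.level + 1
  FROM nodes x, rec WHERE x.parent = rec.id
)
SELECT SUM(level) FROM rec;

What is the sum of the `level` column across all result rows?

Base: id=4 (n20) at level 0.
Iteration 1: rows with parent in {4} -> n19 (id 5, level 1).
Iteration 2: rows with parent in {5} -> n8 (id 9, level 2), n23 (id 10, level 2).
Iteration 3: no rows with parent in {9,10}; recursion stops.
SUM(level) = 0 + 1 + 2 + 2 = 5.

5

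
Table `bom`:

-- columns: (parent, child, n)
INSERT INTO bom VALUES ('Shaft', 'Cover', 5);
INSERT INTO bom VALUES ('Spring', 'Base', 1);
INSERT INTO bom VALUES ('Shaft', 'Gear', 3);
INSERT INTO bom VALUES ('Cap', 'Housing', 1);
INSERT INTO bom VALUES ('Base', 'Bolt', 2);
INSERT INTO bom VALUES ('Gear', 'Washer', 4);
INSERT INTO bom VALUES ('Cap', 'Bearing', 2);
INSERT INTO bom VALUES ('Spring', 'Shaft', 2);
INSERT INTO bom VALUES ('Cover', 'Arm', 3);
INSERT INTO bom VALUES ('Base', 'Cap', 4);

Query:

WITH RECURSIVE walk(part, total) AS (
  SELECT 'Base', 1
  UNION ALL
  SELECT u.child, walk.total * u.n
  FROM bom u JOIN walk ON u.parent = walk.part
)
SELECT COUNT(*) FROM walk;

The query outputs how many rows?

5

Base: (Base, total=1).
Iteration 1: components of {Base} -> Bolt = 1*2 = 2, Cap = 1*4 = 4.
Iteration 2: components of {Bolt,Cap} -> Bearing = 4*2 = 8, Housing = 4*1 = 4.
Iteration 3: no further components; recursion stops.
Total rows emitted: 5.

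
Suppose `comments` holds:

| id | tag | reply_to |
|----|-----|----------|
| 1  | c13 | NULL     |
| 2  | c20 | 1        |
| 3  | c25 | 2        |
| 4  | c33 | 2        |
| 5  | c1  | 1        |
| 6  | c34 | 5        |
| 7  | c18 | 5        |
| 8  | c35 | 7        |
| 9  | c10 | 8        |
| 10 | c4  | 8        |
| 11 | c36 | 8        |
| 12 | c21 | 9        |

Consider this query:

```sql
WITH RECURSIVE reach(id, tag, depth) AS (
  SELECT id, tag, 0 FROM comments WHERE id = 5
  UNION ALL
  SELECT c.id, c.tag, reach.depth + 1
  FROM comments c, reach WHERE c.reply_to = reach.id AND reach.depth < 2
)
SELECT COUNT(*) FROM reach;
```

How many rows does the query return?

4

Base: id=5 (c1) at depth 0.
Iteration 1: rows with reply_to in {5} -> c34 (id 6, depth 1), c18 (id 7, depth 1).
Iteration 2: rows with reply_to in {6,7} -> c35 (id 8, depth 2).
Iteration 3: depth < 2 fails for all current rows; recursion stops.
Total rows emitted: 4.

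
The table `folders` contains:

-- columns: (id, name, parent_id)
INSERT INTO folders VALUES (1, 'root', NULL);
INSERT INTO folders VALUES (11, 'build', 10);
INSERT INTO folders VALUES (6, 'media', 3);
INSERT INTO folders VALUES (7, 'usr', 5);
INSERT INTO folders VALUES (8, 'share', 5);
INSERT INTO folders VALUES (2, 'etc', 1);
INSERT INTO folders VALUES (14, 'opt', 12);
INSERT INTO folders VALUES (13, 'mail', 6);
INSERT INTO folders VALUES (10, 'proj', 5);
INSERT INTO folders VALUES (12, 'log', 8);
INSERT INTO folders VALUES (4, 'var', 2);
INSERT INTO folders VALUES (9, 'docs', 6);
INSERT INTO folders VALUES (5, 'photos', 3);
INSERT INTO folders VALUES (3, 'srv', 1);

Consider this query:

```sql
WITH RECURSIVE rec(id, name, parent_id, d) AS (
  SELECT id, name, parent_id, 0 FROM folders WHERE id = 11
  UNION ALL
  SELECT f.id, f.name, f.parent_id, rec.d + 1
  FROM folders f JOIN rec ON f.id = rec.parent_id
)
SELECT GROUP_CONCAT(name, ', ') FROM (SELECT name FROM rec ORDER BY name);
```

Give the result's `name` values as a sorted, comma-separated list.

build, photos, proj, root, srv

Base: id=11 (build), parent_id=10, d 0.
Iteration 1: join on id=10 -> proj (id 10, parent_id=5, d 1).
Iteration 2: join on id=5 -> photos (id 5, parent_id=3, d 2).
Iteration 3: join on id=3 -> srv (id 3, parent_id=1, d 3).
Iteration 4: join on id=1 -> root (id 1, parent_id=NULL, d 4).
Iteration 5: parent_id is NULL; no match; recursion stops.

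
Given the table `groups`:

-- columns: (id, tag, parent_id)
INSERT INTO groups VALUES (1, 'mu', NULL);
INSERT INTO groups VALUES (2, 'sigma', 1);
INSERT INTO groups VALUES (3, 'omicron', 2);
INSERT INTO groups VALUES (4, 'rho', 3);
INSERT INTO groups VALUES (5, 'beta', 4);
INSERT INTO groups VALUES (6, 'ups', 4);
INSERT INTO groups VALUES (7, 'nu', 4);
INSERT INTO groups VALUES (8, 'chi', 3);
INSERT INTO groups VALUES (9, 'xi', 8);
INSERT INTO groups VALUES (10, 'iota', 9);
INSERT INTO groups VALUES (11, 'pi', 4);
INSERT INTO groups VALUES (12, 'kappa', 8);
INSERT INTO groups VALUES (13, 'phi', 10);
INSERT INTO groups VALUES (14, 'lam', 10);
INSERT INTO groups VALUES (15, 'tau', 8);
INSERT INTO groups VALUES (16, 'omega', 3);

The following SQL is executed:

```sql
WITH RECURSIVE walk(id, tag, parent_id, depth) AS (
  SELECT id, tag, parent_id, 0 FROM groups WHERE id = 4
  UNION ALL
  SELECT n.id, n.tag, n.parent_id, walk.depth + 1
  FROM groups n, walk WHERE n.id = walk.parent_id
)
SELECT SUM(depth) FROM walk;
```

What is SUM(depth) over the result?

Base: id=4 (rho), parent_id=3, depth 0.
Iteration 1: join on id=3 -> omicron (id 3, parent_id=2, depth 1).
Iteration 2: join on id=2 -> sigma (id 2, parent_id=1, depth 2).
Iteration 3: join on id=1 -> mu (id 1, parent_id=NULL, depth 3).
Iteration 4: parent_id is NULL; no match; recursion stops.
SUM(depth) = 0 + 1 + 2 + 3 = 6.

6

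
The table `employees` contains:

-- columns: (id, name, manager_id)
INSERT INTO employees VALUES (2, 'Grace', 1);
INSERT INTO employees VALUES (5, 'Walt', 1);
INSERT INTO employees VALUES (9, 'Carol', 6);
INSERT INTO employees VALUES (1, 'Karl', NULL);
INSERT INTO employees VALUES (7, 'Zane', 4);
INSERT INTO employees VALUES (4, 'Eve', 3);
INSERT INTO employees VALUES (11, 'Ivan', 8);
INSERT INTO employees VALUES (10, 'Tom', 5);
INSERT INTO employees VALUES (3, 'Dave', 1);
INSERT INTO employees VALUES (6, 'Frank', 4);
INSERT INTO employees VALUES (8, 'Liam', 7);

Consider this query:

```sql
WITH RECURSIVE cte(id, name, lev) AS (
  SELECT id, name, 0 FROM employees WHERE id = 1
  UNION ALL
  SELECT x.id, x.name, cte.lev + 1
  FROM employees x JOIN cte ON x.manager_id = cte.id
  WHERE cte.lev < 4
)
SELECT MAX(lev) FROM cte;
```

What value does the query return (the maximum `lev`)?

Base: id=1 (Karl) at lev 0.
Iteration 1: rows with manager_id in {1} -> Grace (id 2, lev 1), Dave (id 3, lev 1), Walt (id 5, lev 1).
Iteration 2: rows with manager_id in {2,3,5} -> Eve (id 4, lev 2), Tom (id 10, lev 2).
Iteration 3: rows with manager_id in {4,10} -> Frank (id 6, lev 3), Zane (id 7, lev 3).
Iteration 4: rows with manager_id in {6,7} -> Liam (id 8, lev 4), Carol (id 9, lev 4).
Iteration 5: lev < 4 fails for all current rows; recursion stops.
lev values: 0, 1, 1, 1, 2, 2, 3, 3, 4, 4; the maximum is 4.

4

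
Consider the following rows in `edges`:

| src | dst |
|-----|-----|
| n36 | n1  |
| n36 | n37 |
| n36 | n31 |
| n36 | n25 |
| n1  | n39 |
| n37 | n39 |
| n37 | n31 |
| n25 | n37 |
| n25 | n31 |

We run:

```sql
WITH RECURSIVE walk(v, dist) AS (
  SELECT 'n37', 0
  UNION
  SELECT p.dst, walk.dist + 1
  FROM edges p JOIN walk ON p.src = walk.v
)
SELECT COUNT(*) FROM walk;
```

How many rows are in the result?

Base: (n37, dist=0).
Iteration 1: edges from {n37} -> (n31, dist=1), (n39, dist=1).
Iteration 2: no outgoing edges from {n31,n39}; recursion stops.
Total rows emitted: 3.

3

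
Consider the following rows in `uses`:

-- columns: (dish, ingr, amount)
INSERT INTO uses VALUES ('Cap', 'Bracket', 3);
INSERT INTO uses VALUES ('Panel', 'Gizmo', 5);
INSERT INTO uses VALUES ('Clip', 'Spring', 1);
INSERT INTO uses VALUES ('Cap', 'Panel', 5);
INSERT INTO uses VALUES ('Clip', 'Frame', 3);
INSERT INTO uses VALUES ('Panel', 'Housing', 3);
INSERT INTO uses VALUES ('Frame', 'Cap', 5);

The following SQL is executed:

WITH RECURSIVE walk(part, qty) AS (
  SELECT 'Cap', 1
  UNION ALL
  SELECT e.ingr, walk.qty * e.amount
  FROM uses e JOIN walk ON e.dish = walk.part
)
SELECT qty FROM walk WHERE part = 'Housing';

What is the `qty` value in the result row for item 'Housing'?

15

Base: (Cap, qty=1).
Iteration 1: components of {Cap} -> Bracket = 1*3 = 3, Panel = 1*5 = 5.
Iteration 2: components of {Bracket,Panel} -> Gizmo = 5*5 = 25, Housing = 5*3 = 15.
Iteration 3: no further components; recursion stops.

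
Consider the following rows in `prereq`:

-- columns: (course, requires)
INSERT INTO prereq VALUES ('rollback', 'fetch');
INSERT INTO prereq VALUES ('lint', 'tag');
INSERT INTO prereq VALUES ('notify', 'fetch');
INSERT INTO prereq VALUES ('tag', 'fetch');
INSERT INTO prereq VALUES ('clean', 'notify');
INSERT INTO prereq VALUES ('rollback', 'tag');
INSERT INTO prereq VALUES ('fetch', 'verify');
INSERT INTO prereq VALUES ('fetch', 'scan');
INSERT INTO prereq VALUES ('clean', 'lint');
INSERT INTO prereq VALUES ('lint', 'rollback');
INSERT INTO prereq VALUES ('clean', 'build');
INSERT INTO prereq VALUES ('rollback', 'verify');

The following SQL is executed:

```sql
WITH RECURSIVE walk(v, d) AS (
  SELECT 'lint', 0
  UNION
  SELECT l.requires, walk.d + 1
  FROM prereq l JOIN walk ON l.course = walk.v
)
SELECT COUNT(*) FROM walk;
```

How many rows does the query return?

Base: (lint, d=0).
Iteration 1: edges from {lint} -> (rollback, d=1), (tag, d=1).
Iteration 2: edges from {rollback,tag} -> (fetch, d=2), (tag, d=2), (verify, d=2). [UNION drops 1 duplicate row(s)]
Iteration 3: edges from {fetch,tag,verify} -> (fetch, d=3), (scan, d=3), (verify, d=3).
Iteration 4: edges from {fetch,scan,verify} -> (scan, d=4), (verify, d=4).
Iteration 5: no outgoing edges from {scan,verify}; recursion stops.
Total rows emitted: 11.

11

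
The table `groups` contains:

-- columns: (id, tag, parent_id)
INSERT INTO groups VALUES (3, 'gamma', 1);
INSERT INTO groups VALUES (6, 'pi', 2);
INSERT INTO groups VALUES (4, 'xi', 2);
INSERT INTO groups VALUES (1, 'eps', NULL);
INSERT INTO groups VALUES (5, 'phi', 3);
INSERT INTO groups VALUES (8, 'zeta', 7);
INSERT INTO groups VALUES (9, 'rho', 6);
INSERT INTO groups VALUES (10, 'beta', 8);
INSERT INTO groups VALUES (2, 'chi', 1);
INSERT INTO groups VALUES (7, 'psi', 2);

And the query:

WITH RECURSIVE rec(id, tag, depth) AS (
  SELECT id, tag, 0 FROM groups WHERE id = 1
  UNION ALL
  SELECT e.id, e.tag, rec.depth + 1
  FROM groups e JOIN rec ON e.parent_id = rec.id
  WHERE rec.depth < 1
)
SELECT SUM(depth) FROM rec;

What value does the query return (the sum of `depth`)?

2

Base: id=1 (eps) at depth 0.
Iteration 1: rows with parent_id in {1} -> chi (id 2, depth 1), gamma (id 3, depth 1).
Iteration 2: depth < 1 fails for all current rows; recursion stops.
SUM(depth) = 0 + 1 + 1 = 2.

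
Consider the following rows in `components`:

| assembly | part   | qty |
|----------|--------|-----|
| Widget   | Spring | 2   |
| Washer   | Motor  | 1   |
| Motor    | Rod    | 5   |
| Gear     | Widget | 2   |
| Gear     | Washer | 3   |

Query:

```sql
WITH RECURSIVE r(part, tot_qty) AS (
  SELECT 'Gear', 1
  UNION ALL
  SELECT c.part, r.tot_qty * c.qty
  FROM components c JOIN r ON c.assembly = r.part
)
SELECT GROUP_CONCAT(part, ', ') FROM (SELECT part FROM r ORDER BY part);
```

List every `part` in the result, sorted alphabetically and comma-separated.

Gear, Motor, Rod, Spring, Washer, Widget

Base: (Gear, tot_qty=1).
Iteration 1: components of {Gear} -> Washer = 1*3 = 3, Widget = 1*2 = 2.
Iteration 2: components of {Washer,Widget} -> Motor = 3*1 = 3, Spring = 2*2 = 4.
Iteration 3: components of {Motor,Spring} -> Rod = 3*5 = 15.
Iteration 4: no further components; recursion stops.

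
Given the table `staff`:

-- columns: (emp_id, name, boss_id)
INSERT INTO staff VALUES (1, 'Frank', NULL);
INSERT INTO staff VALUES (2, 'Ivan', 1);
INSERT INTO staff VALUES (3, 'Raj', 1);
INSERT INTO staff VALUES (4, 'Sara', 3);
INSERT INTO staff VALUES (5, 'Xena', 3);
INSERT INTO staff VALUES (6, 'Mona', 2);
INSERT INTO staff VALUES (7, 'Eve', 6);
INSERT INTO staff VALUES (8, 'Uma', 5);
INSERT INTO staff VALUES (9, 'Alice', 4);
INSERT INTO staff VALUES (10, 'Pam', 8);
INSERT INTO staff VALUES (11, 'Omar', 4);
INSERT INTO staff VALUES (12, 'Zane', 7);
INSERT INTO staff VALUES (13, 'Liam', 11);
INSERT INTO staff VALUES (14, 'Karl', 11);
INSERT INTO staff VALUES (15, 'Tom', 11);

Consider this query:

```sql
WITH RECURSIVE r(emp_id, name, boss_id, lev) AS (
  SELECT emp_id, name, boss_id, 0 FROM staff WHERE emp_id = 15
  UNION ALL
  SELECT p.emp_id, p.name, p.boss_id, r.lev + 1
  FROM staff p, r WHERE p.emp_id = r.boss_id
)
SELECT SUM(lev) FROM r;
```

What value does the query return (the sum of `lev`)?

Base: emp_id=15 (Tom), boss_id=11, lev 0.
Iteration 1: join on emp_id=11 -> Omar (id 11, boss_id=4, lev 1).
Iteration 2: join on emp_id=4 -> Sara (id 4, boss_id=3, lev 2).
Iteration 3: join on emp_id=3 -> Raj (id 3, boss_id=1, lev 3).
Iteration 4: join on emp_id=1 -> Frank (id 1, boss_id=NULL, lev 4).
Iteration 5: boss_id is NULL; no match; recursion stops.
SUM(lev) = 0 + 1 + 2 + 3 + 4 = 10.

10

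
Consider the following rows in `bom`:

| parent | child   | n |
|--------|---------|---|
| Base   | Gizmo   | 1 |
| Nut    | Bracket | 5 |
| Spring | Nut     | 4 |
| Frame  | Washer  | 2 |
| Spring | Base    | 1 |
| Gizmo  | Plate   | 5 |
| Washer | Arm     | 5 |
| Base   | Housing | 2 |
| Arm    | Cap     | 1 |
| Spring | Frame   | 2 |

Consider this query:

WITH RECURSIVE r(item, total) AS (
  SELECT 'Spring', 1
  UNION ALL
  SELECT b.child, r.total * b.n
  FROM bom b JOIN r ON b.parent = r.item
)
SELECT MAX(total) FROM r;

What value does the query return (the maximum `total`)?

Base: (Spring, total=1).
Iteration 1: components of {Spring} -> Base = 1*1 = 1, Frame = 1*2 = 2, Nut = 1*4 = 4.
Iteration 2: components of {Base,Frame,Nut} -> Bracket = 4*5 = 20, Gizmo = 1*1 = 1, Housing = 1*2 = 2, Washer = 2*2 = 4.
Iteration 3: components of {Bracket,Gizmo,Housing,Washer} -> Arm = 4*5 = 20, Plate = 1*5 = 5.
Iteration 4: components of {Arm,Plate} -> Cap = 20*1 = 20.
Iteration 5: no further components; recursion stops.
total values: 1, 1, 2, 4, 2, 1, 4, 20, 5, 20, 20; the maximum is 20.

20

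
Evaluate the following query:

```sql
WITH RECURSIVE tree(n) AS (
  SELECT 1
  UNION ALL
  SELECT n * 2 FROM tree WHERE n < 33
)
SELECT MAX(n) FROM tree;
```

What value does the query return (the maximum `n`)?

64

Base: n=1.
Iteration 1: 1 < 33 holds -> n = 1 * 2 = 2.
Iteration 2: 2 < 33 holds -> n = 2 * 2 = 4.
Iteration 3: 4 < 33 holds -> n = 4 * 2 = 8.
Iteration 4: 8 < 33 holds -> n = 8 * 2 = 16.
Iteration 5: 16 < 33 holds -> n = 16 * 2 = 32.
Iteration 6: 32 < 33 holds -> n = 32 * 2 = 64.
Iteration 7: 64 < 33 fails; recursion stops.
n values: 1, 2, 4, 8, 16, 32, 64; the maximum is 64.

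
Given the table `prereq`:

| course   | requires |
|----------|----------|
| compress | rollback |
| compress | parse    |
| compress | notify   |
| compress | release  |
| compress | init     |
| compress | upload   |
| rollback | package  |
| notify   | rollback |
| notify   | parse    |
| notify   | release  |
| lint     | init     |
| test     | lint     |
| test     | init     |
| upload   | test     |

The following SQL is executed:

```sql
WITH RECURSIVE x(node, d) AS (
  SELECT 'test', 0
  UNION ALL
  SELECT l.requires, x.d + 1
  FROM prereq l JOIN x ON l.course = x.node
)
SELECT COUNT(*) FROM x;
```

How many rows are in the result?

Base: (test, d=0).
Iteration 1: edges from {test} -> (init, d=1), (lint, d=1).
Iteration 2: edges from {init,lint} -> (init, d=2).
Iteration 3: no outgoing edges from {init}; recursion stops.
Total rows emitted: 4.

4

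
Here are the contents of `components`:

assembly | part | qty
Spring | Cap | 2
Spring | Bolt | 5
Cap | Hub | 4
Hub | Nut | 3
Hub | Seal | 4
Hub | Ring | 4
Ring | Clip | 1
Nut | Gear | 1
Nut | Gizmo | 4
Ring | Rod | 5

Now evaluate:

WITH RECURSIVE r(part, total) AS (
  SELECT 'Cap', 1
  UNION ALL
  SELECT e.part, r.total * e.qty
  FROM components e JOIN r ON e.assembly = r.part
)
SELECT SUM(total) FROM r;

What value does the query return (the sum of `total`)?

Base: (Cap, total=1).
Iteration 1: components of {Cap} -> Hub = 1*4 = 4.
Iteration 2: components of {Hub} -> Nut = 4*3 = 12, Ring = 4*4 = 16, Seal = 4*4 = 16.
Iteration 3: components of {Nut,Ring,Seal} -> Clip = 16*1 = 16, Gear = 12*1 = 12, Gizmo = 12*4 = 48, Rod = 16*5 = 80.
Iteration 4: no further components; recursion stops.
SUM(total) = 1 + 4 + 12 + 16 + 16 + 12 + 48 + 16 + 80 = 205.

205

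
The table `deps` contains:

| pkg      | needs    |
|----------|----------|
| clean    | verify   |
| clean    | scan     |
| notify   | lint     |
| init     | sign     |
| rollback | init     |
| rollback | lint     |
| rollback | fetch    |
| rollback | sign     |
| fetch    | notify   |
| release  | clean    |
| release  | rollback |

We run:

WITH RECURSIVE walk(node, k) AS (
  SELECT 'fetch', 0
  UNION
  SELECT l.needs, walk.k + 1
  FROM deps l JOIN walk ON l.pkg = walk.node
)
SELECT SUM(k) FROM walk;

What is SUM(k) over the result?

3

Base: (fetch, k=0).
Iteration 1: edges from {fetch} -> (notify, k=1).
Iteration 2: edges from {notify} -> (lint, k=2).
Iteration 3: no outgoing edges from {lint}; recursion stops.
SUM(k) = 0 + 1 + 2 = 3.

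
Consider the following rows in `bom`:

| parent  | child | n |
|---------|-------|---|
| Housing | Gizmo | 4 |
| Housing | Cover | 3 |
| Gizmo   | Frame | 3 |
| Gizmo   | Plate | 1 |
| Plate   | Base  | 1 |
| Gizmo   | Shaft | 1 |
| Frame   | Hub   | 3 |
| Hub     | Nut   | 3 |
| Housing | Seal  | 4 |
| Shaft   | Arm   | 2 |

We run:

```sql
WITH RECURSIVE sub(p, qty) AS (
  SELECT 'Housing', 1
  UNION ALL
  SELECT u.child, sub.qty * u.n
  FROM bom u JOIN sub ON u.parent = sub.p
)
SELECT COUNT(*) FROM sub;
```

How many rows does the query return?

11

Base: (Housing, qty=1).
Iteration 1: components of {Housing} -> Cover = 1*3 = 3, Gizmo = 1*4 = 4, Seal = 1*4 = 4.
Iteration 2: components of {Cover,Gizmo,Seal} -> Frame = 4*3 = 12, Plate = 4*1 = 4, Shaft = 4*1 = 4.
Iteration 3: components of {Frame,Plate,Shaft} -> Arm = 4*2 = 8, Base = 4*1 = 4, Hub = 12*3 = 36.
Iteration 4: components of {Arm,Base,Hub} -> Nut = 36*3 = 108.
Iteration 5: no further components; recursion stops.
Total rows emitted: 11.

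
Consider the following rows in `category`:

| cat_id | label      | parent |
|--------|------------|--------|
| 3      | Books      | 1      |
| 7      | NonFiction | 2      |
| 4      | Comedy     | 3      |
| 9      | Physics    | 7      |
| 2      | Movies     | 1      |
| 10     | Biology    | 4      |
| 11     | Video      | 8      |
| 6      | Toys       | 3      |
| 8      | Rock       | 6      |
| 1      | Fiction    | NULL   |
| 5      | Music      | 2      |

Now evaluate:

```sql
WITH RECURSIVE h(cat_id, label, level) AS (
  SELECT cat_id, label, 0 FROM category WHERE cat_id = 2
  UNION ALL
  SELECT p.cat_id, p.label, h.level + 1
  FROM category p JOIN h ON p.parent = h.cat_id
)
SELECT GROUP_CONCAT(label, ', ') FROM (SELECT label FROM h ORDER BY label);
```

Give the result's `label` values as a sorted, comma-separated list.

Base: cat_id=2 (Movies) at level 0.
Iteration 1: rows with parent in {2} -> Music (id 5, level 1), NonFiction (id 7, level 1).
Iteration 2: rows with parent in {5,7} -> Physics (id 9, level 2).
Iteration 3: no rows with parent in {9}; recursion stops.

Movies, Music, NonFiction, Physics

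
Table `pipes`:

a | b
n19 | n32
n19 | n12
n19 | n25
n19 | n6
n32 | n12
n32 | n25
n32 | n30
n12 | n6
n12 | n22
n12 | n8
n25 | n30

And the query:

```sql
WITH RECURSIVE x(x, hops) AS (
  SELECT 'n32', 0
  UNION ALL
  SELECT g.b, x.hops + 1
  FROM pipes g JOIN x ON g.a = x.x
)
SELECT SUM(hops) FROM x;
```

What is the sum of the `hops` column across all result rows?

11

Base: (n32, hops=0).
Iteration 1: edges from {n32} -> (n12, hops=1), (n25, hops=1), (n30, hops=1).
Iteration 2: edges from {n12,n25,n30} -> (n22, hops=2), (n30, hops=2), (n6, hops=2), (n8, hops=2).
Iteration 3: no outgoing edges from {n22,n30,n6,n8}; recursion stops.
SUM(hops) = 0 + 1 + 1 + 1 + 2 + 2 + 2 + 2 = 11.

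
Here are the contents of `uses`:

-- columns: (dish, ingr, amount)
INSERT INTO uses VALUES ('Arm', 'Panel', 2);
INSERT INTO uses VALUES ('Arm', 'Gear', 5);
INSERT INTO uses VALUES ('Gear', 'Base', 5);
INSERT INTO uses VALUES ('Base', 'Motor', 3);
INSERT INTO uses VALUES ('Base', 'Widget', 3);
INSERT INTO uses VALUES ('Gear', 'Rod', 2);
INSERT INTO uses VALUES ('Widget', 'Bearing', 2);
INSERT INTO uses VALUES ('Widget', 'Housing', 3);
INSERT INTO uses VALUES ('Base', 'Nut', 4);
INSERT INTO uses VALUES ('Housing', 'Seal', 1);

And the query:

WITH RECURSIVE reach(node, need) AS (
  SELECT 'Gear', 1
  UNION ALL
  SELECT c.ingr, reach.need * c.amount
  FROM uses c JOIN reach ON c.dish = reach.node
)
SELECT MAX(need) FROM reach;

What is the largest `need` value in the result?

45

Base: (Gear, need=1).
Iteration 1: components of {Gear} -> Base = 1*5 = 5, Rod = 1*2 = 2.
Iteration 2: components of {Base,Rod} -> Motor = 5*3 = 15, Nut = 5*4 = 20, Widget = 5*3 = 15.
Iteration 3: components of {Motor,Nut,Widget} -> Bearing = 15*2 = 30, Housing = 15*3 = 45.
Iteration 4: components of {Bearing,Housing} -> Seal = 45*1 = 45.
Iteration 5: no further components; recursion stops.
need values: 1, 5, 2, 15, 15, 20, 30, 45, 45; the maximum is 45.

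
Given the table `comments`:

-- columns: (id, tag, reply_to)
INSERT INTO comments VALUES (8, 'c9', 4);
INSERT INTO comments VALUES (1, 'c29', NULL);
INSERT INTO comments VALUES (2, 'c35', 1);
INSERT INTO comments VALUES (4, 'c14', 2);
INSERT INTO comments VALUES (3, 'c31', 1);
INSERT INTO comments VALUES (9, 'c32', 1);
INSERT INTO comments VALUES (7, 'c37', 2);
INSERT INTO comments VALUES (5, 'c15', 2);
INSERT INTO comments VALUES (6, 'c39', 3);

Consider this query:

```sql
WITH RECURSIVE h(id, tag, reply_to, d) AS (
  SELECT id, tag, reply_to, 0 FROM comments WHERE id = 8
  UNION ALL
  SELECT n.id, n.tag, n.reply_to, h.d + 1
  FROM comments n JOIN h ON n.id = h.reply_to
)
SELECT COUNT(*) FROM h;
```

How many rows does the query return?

Base: id=8 (c9), reply_to=4, d 0.
Iteration 1: join on id=4 -> c14 (id 4, reply_to=2, d 1).
Iteration 2: join on id=2 -> c35 (id 2, reply_to=1, d 2).
Iteration 3: join on id=1 -> c29 (id 1, reply_to=NULL, d 3).
Iteration 4: reply_to is NULL; no match; recursion stops.
Total rows emitted: 4.

4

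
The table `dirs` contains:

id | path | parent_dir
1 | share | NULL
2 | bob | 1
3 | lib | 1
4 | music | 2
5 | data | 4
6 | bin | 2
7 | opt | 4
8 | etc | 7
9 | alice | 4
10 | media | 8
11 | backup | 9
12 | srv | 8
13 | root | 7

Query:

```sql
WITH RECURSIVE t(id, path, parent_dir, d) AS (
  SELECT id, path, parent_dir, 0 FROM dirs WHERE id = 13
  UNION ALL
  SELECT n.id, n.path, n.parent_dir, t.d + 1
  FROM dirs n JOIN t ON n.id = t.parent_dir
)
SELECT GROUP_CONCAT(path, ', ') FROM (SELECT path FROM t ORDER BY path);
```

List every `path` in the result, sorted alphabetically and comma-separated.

Base: id=13 (root), parent_dir=7, d 0.
Iteration 1: join on id=7 -> opt (id 7, parent_dir=4, d 1).
Iteration 2: join on id=4 -> music (id 4, parent_dir=2, d 2).
Iteration 3: join on id=2 -> bob (id 2, parent_dir=1, d 3).
Iteration 4: join on id=1 -> share (id 1, parent_dir=NULL, d 4).
Iteration 5: parent_dir is NULL; no match; recursion stops.

bob, music, opt, root, share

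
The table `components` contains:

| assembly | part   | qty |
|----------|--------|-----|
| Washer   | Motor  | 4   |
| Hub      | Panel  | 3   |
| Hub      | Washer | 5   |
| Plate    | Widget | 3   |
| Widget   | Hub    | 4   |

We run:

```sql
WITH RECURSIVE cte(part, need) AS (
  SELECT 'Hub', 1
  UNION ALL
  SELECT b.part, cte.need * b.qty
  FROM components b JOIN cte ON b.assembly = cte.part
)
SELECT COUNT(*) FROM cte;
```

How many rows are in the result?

Base: (Hub, need=1).
Iteration 1: components of {Hub} -> Panel = 1*3 = 3, Washer = 1*5 = 5.
Iteration 2: components of {Panel,Washer} -> Motor = 5*4 = 20.
Iteration 3: no further components; recursion stops.
Total rows emitted: 4.

4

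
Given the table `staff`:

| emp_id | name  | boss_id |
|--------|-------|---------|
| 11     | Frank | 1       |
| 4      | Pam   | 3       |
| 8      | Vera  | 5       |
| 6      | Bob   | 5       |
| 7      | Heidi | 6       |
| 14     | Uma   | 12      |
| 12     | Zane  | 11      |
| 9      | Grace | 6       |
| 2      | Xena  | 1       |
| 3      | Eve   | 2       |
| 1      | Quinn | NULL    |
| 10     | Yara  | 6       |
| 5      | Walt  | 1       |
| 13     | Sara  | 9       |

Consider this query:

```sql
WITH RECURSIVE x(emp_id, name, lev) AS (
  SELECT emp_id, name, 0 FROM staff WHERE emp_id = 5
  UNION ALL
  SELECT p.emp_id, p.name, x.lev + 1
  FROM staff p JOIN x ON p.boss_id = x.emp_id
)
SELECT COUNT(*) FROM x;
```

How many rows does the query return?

Base: emp_id=5 (Walt) at lev 0.
Iteration 1: rows with boss_id in {5} -> Bob (id 6, lev 1), Vera (id 8, lev 1).
Iteration 2: rows with boss_id in {6,8} -> Heidi (id 7, lev 2), Grace (id 9, lev 2), Yara (id 10, lev 2).
Iteration 3: rows with boss_id in {7,9,10} -> Sara (id 13, lev 3).
Iteration 4: no rows with boss_id in {13}; recursion stops.
Total rows emitted: 7.

7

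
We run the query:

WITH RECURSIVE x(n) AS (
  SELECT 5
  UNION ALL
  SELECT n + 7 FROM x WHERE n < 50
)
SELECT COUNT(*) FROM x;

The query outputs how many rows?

8

Base: n=5.
Iteration 1: 5 < 50 holds -> n = 5 + 7 = 12.
Iteration 2: 12 < 50 holds -> n = 12 + 7 = 19.
Iteration 3: 19 < 50 holds -> n = 19 + 7 = 26.
Iteration 4: 26 < 50 holds -> n = 26 + 7 = 33.
Iteration 5: 33 < 50 holds -> n = 33 + 7 = 40.
Iteration 6: 40 < 50 holds -> n = 40 + 7 = 47.
Iteration 7: 47 < 50 holds -> n = 47 + 7 = 54.
Iteration 8: 54 < 50 fails; recursion stops.
Total rows emitted: 8.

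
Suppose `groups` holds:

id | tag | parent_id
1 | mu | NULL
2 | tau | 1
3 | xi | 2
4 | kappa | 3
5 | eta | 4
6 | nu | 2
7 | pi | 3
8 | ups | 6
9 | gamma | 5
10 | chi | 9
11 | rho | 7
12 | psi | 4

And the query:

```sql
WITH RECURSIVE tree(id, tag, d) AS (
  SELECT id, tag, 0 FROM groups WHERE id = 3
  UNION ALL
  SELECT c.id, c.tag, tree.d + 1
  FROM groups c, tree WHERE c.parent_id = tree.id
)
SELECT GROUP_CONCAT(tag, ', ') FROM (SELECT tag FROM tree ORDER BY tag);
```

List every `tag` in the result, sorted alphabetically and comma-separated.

Base: id=3 (xi) at d 0.
Iteration 1: rows with parent_id in {3} -> kappa (id 4, d 1), pi (id 7, d 1).
Iteration 2: rows with parent_id in {4,7} -> eta (id 5, d 2), rho (id 11, d 2), psi (id 12, d 2).
Iteration 3: rows with parent_id in {5,11,12} -> gamma (id 9, d 3).
Iteration 4: rows with parent_id in {9} -> chi (id 10, d 4).
Iteration 5: no rows with parent_id in {10}; recursion stops.

chi, eta, gamma, kappa, pi, psi, rho, xi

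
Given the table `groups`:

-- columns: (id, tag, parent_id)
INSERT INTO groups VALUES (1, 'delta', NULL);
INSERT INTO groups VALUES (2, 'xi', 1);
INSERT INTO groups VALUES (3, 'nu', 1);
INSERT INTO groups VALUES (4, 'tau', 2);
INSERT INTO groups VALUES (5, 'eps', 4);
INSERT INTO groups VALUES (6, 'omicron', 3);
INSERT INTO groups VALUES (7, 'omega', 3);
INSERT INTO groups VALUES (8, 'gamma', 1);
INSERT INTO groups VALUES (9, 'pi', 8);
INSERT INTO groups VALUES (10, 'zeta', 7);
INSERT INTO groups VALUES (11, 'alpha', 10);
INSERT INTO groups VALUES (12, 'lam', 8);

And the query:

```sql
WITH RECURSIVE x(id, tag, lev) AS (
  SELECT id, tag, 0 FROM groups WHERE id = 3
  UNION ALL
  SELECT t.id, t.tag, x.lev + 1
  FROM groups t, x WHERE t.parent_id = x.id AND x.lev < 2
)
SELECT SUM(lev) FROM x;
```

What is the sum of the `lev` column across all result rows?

Base: id=3 (nu) at lev 0.
Iteration 1: rows with parent_id in {3} -> omicron (id 6, lev 1), omega (id 7, lev 1).
Iteration 2: rows with parent_id in {6,7} -> zeta (id 10, lev 2).
Iteration 3: lev < 2 fails for all current rows; recursion stops.
SUM(lev) = 0 + 1 + 1 + 2 = 4.

4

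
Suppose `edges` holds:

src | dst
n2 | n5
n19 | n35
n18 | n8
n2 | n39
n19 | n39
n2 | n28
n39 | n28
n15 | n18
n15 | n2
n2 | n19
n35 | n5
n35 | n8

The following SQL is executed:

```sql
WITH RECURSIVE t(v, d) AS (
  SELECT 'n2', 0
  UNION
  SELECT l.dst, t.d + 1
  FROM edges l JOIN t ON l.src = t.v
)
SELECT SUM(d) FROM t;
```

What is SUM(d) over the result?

19

Base: (n2, d=0).
Iteration 1: edges from {n2} -> (n19, d=1), (n28, d=1), (n39, d=1), (n5, d=1).
Iteration 2: edges from {n19,n28,n39,n5} -> (n28, d=2), (n35, d=2), (n39, d=2).
Iteration 3: edges from {n28,n35,n39} -> (n28, d=3), (n5, d=3), (n8, d=3).
Iteration 4: no outgoing edges from {n28,n5,n8}; recursion stops.
SUM(d) = 0 + 1 + 1 + 1 + 1 + 2 + 2 + 2 + 3 + 3 + 3 = 19.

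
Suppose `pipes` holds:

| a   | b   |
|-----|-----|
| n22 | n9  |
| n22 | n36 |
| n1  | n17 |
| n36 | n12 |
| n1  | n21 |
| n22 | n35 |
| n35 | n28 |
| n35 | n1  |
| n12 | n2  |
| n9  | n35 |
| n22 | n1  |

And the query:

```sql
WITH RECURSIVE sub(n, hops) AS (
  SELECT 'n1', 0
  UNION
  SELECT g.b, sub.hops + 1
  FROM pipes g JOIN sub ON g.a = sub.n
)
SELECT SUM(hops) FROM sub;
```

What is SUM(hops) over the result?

2

Base: (n1, hops=0).
Iteration 1: edges from {n1} -> (n17, hops=1), (n21, hops=1).
Iteration 2: no outgoing edges from {n17,n21}; recursion stops.
SUM(hops) = 0 + 1 + 1 = 2.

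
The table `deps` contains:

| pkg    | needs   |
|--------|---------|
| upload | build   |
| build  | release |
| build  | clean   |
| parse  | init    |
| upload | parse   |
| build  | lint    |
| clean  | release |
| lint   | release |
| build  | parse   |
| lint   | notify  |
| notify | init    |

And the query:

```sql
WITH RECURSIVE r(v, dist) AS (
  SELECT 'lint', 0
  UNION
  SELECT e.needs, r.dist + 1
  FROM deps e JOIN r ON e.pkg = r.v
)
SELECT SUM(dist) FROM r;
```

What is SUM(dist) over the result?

Base: (lint, dist=0).
Iteration 1: edges from {lint} -> (notify, dist=1), (release, dist=1).
Iteration 2: edges from {notify,release} -> (init, dist=2).
Iteration 3: no outgoing edges from {init}; recursion stops.
SUM(dist) = 0 + 1 + 1 + 2 = 4.

4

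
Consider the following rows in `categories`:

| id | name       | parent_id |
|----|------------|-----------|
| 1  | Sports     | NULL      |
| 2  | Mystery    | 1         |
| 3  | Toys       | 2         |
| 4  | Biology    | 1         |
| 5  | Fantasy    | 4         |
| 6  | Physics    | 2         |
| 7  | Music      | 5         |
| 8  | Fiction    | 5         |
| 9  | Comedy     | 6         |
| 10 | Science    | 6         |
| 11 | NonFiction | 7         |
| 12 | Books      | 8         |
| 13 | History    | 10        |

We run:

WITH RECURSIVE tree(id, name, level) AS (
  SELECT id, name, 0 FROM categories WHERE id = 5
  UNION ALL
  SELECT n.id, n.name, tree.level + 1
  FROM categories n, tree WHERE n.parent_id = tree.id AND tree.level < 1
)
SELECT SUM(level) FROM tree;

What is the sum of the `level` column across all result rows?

Base: id=5 (Fantasy) at level 0.
Iteration 1: rows with parent_id in {5} -> Music (id 7, level 1), Fiction (id 8, level 1).
Iteration 2: level < 1 fails for all current rows; recursion stops.
SUM(level) = 0 + 1 + 1 = 2.

2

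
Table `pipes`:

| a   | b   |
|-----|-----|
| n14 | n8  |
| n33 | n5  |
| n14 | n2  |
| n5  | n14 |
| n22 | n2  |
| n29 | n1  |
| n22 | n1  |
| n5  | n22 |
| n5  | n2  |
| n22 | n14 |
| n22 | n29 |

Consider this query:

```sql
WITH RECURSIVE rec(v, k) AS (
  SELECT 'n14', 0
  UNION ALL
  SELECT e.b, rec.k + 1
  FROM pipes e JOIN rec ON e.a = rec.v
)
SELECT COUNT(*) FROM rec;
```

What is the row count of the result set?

3

Base: (n14, k=0).
Iteration 1: edges from {n14} -> (n2, k=1), (n8, k=1).
Iteration 2: no outgoing edges from {n2,n8}; recursion stops.
Total rows emitted: 3.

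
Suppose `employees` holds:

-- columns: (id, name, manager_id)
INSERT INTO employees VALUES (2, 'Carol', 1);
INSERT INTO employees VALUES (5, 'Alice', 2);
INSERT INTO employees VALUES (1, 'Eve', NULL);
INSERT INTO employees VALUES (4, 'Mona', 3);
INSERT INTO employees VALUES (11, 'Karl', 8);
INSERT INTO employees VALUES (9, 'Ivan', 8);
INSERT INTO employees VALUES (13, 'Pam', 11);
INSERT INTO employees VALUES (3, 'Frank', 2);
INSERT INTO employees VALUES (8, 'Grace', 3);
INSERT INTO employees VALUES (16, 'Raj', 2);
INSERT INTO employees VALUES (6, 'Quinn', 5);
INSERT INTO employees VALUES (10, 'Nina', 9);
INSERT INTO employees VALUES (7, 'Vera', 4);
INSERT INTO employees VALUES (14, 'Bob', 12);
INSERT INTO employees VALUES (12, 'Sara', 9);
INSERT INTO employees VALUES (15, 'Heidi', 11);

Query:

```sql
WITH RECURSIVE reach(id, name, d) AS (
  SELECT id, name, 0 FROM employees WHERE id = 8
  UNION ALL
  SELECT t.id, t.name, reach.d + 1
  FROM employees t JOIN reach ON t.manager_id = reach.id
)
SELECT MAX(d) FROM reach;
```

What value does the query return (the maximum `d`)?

Base: id=8 (Grace) at d 0.
Iteration 1: rows with manager_id in {8} -> Ivan (id 9, d 1), Karl (id 11, d 1).
Iteration 2: rows with manager_id in {9,11} -> Nina (id 10, d 2), Sara (id 12, d 2), Pam (id 13, d 2), Heidi (id 15, d 2).
Iteration 3: rows with manager_id in {10,12,13,15} -> Bob (id 14, d 3).
Iteration 4: no rows with manager_id in {14}; recursion stops.
d values: 0, 1, 1, 2, 2, 2, 2, 3; the maximum is 3.

3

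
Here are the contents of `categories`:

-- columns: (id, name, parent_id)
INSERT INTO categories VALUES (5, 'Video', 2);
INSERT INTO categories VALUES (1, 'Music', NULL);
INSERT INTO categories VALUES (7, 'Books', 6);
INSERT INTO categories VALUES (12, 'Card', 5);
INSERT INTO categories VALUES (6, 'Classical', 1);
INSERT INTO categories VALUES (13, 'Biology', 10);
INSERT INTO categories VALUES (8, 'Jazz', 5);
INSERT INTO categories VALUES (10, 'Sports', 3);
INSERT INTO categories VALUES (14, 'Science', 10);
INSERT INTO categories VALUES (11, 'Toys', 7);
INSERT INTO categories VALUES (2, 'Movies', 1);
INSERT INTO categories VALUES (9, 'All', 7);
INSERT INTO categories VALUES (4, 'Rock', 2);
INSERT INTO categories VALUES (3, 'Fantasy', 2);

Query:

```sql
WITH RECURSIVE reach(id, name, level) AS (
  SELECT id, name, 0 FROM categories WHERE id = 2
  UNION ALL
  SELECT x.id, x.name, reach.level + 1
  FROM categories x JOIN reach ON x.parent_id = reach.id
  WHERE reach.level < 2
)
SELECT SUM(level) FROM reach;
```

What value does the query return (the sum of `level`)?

9

Base: id=2 (Movies) at level 0.
Iteration 1: rows with parent_id in {2} -> Fantasy (id 3, level 1), Rock (id 4, level 1), Video (id 5, level 1).
Iteration 2: rows with parent_id in {3,4,5} -> Jazz (id 8, level 2), Sports (id 10, level 2), Card (id 12, level 2).
Iteration 3: level < 2 fails for all current rows; recursion stops.
SUM(level) = 0 + 1 + 1 + 1 + 2 + 2 + 2 = 9.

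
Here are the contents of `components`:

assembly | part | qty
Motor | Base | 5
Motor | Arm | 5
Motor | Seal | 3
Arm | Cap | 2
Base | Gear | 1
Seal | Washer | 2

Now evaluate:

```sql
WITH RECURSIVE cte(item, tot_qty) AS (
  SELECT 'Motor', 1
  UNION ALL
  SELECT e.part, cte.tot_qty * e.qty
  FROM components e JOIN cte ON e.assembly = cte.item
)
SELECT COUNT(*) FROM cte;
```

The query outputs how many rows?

Base: (Motor, tot_qty=1).
Iteration 1: components of {Motor} -> Arm = 1*5 = 5, Base = 1*5 = 5, Seal = 1*3 = 3.
Iteration 2: components of {Arm,Base,Seal} -> Cap = 5*2 = 10, Gear = 5*1 = 5, Washer = 3*2 = 6.
Iteration 3: no further components; recursion stops.
Total rows emitted: 7.

7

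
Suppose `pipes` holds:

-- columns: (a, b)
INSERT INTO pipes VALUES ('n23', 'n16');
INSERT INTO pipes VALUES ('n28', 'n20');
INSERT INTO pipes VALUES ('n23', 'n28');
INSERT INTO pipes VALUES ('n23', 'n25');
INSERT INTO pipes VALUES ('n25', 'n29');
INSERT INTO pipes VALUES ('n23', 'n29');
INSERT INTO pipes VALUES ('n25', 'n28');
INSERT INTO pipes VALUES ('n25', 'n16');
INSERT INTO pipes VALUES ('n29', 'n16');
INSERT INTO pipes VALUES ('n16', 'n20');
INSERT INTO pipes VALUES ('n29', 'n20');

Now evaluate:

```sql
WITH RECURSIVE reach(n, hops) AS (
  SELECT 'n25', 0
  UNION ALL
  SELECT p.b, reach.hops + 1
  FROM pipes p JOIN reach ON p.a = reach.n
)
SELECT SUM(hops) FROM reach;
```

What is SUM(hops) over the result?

14

Base: (n25, hops=0).
Iteration 1: edges from {n25} -> (n16, hops=1), (n28, hops=1), (n29, hops=1).
Iteration 2: edges from {n16,n28,n29} -> (n16, hops=2), (n20, hops=2) x3. [UNION ALL keeps all 4 new rows, including repeats]
Iteration 3: edges from {n16,n20} -> (n20, hops=3).
Iteration 4: no outgoing edges from {n20}; recursion stops.
SUM(hops) = 0 + 1 + 1 + 1 + 2 + 2 + 2 + 2 + 3 = 14.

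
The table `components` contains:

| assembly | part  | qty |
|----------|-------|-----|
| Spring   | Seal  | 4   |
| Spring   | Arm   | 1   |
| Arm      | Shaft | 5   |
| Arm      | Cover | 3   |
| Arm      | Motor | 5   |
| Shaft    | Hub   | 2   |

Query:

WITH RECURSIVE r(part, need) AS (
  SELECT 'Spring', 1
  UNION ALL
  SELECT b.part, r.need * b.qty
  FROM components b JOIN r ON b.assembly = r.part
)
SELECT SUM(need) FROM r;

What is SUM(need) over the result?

Base: (Spring, need=1).
Iteration 1: components of {Spring} -> Arm = 1*1 = 1, Seal = 1*4 = 4.
Iteration 2: components of {Arm,Seal} -> Cover = 1*3 = 3, Motor = 1*5 = 5, Shaft = 1*5 = 5.
Iteration 3: components of {Cover,Motor,Shaft} -> Hub = 5*2 = 10.
Iteration 4: no further components; recursion stops.
SUM(need) = 1 + 4 + 1 + 5 + 3 + 5 + 10 = 29.

29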